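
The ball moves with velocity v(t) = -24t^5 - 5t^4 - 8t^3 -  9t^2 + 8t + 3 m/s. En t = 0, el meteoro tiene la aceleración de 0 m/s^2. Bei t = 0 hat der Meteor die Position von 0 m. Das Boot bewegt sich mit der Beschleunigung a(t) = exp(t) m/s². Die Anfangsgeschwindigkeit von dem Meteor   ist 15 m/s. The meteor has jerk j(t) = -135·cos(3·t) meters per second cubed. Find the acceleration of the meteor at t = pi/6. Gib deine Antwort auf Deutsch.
Wir müssen unsere Gleichung für den Ruck j(t) = -135·cos(3·t) 1-mal integrieren. Die Stammfunktion von dem Ruck, mit a(0) = 0, ergibt die Beschleunigung: a(t) = -45·sin(3·t). Aus der Gleichung für die Beschleunigung a(t) = -45·sin(3·t), setzen wir t = pi/6 ein und erhalten a = -45.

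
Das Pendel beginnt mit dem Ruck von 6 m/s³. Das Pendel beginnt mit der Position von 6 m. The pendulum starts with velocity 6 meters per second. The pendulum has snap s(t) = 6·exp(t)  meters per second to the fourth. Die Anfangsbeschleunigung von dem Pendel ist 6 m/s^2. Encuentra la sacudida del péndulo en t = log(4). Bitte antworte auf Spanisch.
Partiendo del snap s(t) = 6·exp(t), tomamos 1 integral. Integrando el snap y usando la condición inicial j(0) = 6, obtenemos j(t) = 6·exp(t). Tenemos la sacudida j(t) = 6·exp(t). Sustituyendo t = log(4): j(log(4)) = 24.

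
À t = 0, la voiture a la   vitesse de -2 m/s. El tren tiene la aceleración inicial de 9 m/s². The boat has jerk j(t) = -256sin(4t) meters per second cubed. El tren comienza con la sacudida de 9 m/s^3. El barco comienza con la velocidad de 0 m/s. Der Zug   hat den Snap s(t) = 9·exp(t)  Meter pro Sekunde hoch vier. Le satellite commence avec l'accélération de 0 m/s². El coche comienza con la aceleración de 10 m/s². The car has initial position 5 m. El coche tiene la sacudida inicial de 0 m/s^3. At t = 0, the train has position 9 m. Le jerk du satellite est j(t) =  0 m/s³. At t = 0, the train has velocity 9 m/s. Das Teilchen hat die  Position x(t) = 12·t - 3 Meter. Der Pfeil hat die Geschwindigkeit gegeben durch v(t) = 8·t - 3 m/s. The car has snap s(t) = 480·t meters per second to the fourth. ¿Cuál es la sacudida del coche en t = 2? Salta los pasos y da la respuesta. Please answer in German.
Bei t = 2, j = 960.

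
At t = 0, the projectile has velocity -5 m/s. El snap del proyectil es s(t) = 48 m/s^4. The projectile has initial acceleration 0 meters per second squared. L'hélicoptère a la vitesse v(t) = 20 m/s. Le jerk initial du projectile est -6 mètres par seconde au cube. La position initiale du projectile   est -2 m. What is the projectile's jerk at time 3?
We need to integrate our snap equation s(t) = 48 1 time. The antiderivative of snap is jerk. Using j(0) = -6, we get j(t) = 48·t - 6. We have jerk j(t) = 48·t - 6. Substituting t = 3: j(3) = 138.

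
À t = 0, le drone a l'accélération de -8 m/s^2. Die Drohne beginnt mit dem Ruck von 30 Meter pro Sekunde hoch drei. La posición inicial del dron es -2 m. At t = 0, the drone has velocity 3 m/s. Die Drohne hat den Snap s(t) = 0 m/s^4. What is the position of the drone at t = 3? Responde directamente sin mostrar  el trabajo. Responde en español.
La posición en t = 3 es x = 106.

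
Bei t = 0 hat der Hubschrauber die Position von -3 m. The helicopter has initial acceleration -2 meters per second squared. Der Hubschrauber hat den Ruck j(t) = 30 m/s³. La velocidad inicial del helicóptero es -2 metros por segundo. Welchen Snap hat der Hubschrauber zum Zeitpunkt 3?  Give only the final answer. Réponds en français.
s(3) = 0.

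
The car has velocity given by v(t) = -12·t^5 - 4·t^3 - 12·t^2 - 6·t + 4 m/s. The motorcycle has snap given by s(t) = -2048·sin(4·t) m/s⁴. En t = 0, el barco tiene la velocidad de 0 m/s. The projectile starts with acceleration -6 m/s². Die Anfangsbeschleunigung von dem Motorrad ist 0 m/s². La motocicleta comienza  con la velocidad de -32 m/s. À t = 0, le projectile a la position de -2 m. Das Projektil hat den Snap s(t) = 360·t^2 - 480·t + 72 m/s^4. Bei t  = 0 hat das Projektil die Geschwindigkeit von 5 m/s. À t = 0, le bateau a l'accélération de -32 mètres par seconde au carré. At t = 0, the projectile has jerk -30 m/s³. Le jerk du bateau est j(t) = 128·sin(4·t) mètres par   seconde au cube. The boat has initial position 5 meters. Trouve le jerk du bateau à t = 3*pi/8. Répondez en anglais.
From the given jerk equation j(t) = 128·sin(4·t), we substitute t = 3*pi/8 to get j = -128.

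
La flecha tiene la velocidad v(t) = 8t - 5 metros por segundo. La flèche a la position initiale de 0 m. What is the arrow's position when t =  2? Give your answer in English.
To find the answer, we compute 1 antiderivative of v(t) = 8·t - 5. Taking ∫v(t)dt and applying x(0) = 0, we find x(t) = 4·t^2 - 5·t. From the given position equation x(t) = 4·t^2 - 5·t, we substitute t = 2 to get x = 6.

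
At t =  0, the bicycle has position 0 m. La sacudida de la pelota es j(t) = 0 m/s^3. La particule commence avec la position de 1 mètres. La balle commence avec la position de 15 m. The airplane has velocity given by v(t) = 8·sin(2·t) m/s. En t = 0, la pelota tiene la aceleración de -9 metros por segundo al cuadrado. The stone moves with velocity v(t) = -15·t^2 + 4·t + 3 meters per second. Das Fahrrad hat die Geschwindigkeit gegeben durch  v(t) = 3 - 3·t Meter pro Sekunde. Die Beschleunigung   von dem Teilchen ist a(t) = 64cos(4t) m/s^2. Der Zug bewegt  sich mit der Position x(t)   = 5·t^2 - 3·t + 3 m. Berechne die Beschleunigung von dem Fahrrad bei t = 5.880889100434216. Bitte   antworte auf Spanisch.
Para resolver esto, necesitamos tomar 1 derivada de nuestra ecuación de la velocidad v(t) = 3 - 3·t. Derivando la velocidad, obtenemos la aceleración: a(t) = -3. Usando a(t) = -3 y sustituyendo t = 5.880889100434216, encontramos a = -3.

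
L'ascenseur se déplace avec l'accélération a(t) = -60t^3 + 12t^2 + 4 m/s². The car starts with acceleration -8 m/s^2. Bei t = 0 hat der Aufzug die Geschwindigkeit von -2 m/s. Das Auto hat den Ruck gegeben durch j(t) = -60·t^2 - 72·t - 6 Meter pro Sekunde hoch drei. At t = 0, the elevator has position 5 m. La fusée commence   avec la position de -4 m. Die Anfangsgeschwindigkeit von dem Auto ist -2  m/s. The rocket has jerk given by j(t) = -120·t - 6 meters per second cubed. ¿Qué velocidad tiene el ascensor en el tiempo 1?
Debemos encontrar la antiderivada de nuestra ecuación de la aceleración a(t) = -60·t^3 + 12·t^2 + 4 1 vez. La antiderivada de la aceleración, con v(0) = -2, da la velocidad: v(t) = -15·t^4 + 4·t^3 + 4·t - 2. De la ecuación de la velocidad v(t) = -15·t^4 + 4·t^3 + 4·t - 2, sustituimos t = 1 para obtener v = -9.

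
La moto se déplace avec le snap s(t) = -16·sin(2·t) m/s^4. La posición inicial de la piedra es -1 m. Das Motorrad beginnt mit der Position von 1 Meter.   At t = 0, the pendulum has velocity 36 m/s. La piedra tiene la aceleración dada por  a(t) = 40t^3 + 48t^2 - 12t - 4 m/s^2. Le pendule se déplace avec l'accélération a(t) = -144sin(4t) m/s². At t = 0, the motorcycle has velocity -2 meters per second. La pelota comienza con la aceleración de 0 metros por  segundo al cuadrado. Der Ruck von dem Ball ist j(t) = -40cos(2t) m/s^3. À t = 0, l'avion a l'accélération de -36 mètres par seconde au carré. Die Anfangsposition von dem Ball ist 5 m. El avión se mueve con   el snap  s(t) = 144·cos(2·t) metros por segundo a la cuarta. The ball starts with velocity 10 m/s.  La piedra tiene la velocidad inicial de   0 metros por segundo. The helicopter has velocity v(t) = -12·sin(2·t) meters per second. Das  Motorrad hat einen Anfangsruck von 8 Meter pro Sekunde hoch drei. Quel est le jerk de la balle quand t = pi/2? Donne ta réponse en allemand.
Aus der Gleichung für den Ruck j(t) = -40·cos(2·t), setzen wir t = pi/2 ein und erhalten j = 40.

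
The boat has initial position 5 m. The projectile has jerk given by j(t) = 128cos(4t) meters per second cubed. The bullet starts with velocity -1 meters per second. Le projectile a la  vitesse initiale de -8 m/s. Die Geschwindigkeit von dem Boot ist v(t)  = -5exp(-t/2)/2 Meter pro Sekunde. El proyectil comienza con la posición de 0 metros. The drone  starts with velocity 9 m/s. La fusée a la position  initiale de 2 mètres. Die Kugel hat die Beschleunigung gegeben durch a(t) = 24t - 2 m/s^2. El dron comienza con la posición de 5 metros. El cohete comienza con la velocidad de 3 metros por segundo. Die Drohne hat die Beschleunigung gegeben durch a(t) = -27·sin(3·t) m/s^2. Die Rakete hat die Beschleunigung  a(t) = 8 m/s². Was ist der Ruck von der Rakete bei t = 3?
Um dies zu lösen, müssen wir 1 Ableitung unserer Gleichung für die Beschleunigung a(t) = 8 nehmen. Durch Ableiten von der Beschleunigung erhalten wir den Ruck: j(t) = 0. Wir haben den Ruck j(t) = 0. Durch Einsetzen von t = 3: j(3) = 0.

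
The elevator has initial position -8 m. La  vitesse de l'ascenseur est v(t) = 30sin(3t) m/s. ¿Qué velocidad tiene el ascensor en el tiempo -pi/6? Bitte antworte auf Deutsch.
Mit v(t) = 30·sin(3·t) und Einsetzen von t = -pi/6, finden wir v = -30.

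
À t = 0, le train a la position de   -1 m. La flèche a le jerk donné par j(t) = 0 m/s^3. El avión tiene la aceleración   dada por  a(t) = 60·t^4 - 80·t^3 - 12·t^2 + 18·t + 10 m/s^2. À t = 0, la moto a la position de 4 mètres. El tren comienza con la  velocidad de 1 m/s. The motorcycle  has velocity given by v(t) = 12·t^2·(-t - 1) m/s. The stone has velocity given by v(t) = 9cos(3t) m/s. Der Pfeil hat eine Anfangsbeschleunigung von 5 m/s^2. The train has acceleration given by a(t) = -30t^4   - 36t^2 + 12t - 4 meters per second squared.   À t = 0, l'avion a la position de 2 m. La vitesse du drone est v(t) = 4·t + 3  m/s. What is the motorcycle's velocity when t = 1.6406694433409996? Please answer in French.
De l'équation de la vitesse v(t) = 12·t^2·(-t - 1), nous substituons t = 1.6406694433409996 pour obtenir v = -85.2977283835478.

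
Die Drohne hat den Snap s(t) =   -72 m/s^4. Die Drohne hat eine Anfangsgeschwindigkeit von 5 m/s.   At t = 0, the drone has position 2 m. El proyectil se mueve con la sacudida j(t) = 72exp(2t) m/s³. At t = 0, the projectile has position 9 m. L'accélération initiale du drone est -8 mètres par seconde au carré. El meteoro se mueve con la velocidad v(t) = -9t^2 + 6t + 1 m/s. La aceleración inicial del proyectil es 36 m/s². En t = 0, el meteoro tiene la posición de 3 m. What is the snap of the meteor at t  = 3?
Starting from velocity v(t) = -9·t^2 + 6·t + 1, we take 3 derivatives. Taking d/dt of v(t), we find a(t) = 6 - 18·t. Differentiating acceleration, we get jerk: j(t) = -18. Differentiating jerk, we get snap: s(t) = 0. From the given snap equation s(t) = 0, we substitute t = 3 to get s = 0.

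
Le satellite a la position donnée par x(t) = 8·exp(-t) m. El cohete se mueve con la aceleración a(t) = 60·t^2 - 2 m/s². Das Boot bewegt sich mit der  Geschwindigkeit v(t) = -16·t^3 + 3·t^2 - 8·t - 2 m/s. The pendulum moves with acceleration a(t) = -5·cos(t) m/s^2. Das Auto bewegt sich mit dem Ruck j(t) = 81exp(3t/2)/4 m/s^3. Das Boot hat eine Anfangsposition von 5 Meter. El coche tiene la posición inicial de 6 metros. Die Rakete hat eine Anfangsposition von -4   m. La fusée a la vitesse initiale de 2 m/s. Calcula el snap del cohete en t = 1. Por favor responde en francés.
Pour résoudre ceci, nous devons prendre 2 dérivées de notre équation de l'accélération a(t) = 60·t^2 - 2. La dérivée de l'accélération donne le jerk: j(t) = 120·t. En dérivant le jerk, nous obtenons le snap: s(t) = 120. En utilisant s(t) = 120 et en substituant t = 1, nous trouvons s = 120.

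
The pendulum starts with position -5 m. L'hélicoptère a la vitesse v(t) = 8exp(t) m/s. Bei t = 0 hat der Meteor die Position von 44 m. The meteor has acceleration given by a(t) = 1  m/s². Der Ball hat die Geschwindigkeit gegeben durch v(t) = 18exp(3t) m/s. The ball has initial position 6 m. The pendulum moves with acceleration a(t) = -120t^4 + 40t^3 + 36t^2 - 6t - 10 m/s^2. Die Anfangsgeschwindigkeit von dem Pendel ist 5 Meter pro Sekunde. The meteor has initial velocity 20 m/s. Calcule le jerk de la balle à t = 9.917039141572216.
Pour résoudre ceci, nous devons prendre 2 dérivées de notre équation de la vitesse v(t) = 18·exp(3·t). En prenant d/dt de v(t), nous trouvons a(t) = 54·exp(3·t). En prenant d/dt de a(t), nous trouvons j(t) = 162·exp(3·t). Nous avons le jerk j(t) = 162·exp(3·t). En substituant t = 9.917039141572216: j(9.917039141572216) = 1.34977426186914E+15.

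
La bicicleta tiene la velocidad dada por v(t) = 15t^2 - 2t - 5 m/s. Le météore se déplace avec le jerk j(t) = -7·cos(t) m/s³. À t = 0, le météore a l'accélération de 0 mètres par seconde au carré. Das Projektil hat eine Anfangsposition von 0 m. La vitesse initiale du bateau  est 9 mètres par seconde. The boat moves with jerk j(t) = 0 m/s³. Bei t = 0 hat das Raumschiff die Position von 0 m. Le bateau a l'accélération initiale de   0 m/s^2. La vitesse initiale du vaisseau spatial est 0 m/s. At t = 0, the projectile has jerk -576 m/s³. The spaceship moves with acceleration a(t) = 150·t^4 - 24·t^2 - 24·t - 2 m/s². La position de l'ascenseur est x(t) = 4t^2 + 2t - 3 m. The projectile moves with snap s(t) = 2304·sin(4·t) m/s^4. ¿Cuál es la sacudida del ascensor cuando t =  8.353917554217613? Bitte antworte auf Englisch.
To solve this, we need to take 3 derivatives of our position equation x(t) = 4·t^2 + 2·t - 3. The derivative of position gives velocity: v(t) = 8·t + 2. The derivative of velocity gives acceleration: a(t) = 8. Taking d/dt of a(t), we find j(t) = 0. From the given jerk equation j(t) = 0, we substitute t = 8.353917554217613 to get j = 0.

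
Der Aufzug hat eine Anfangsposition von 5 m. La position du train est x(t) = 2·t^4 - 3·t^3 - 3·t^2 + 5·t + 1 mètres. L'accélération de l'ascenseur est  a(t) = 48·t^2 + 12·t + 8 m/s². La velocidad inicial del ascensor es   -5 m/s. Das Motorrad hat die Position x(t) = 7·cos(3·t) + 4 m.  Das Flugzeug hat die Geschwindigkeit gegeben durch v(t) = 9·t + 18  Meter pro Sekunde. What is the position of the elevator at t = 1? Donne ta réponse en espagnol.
Debemos encontrar la antiderivada de nuestra ecuación de la aceleración a(t) = 48·t^2 + 12·t + 8 2 veces. La antiderivada de la aceleración es la velocidad. Usando v(0) = -5, obtenemos v(t) = 16·t^3 + 6·t^2 + 8·t - 5. Tomando ∫v(t)dt y aplicando x(0) = 5, encontramos x(t) = 4·t^4 + 2·t^3 + 4·t^2 - 5·t + 5. Tenemos la posición x(t) = 4·t^4 + 2·t^3 + 4·t^2 - 5·t + 5. Sustituyendo t = 1: x(1) = 10.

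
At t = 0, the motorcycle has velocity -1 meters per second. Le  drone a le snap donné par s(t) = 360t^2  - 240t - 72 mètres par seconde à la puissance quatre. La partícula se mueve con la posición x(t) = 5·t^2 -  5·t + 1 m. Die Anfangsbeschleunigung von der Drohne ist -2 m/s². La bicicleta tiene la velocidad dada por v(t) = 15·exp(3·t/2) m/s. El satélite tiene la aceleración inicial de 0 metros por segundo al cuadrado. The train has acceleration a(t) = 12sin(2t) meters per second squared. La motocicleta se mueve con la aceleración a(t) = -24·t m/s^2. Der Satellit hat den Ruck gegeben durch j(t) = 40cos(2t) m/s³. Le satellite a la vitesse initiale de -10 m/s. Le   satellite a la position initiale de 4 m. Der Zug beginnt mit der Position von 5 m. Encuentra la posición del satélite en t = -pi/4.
Necesitamos integrar nuestra ecuación de la sacudida j(t) = 40·cos(2·t) 3 veces. Integrando la sacudida y usando la condición inicial a(0) = 0, obtenemos a(t) = 20·sin(2·t). La antiderivada de la aceleración, con v(0) = -10, da la velocidad: v(t) = -10·cos(2·t). Integrando la velocidad y usando la condición inicial x(0) = 4, obtenemos x(t) = 4 - 5·sin(2·t). De la ecuación de la posición x(t) = 4 - 5·sin(2·t), sustituimos t = -pi/4 para obtener x = 9.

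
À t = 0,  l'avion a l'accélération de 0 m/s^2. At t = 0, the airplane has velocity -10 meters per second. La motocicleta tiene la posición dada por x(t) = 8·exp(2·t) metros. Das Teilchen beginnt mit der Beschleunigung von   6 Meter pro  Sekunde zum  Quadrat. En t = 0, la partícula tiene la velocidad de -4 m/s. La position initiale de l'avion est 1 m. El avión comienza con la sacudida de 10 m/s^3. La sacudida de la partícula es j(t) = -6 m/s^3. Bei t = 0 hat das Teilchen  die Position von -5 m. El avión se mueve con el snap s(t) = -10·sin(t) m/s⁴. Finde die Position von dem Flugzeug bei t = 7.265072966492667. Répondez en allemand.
Um dies zu lösen, müssen wir 4 Stammfunktionen unserer Gleichung für den Snap s(t) = -10·sin(t) finden. Die Stammfunktion von dem Snap, mit j(0) = 10, ergibt den Ruck: j(t) = 10·cos(t). Mit ∫j(t)dt und Anwendung von a(0) = 0, finden wir a(t) = 10·sin(t). Das Integral von der Beschleunigung, mit v(0) = -10, ergibt die Geschwindigkeit: v(t) = -10·cos(t). Mit ∫v(t)dt und Anwendung von x(0) = 1, finden wir x(t) = 1 - 10·sin(t). Aus der Gleichung für die Position x(t) = 1 - 10·sin(t), setzen wir t = 7.265072966492667 ein und erhalten x = -7.31547359027899.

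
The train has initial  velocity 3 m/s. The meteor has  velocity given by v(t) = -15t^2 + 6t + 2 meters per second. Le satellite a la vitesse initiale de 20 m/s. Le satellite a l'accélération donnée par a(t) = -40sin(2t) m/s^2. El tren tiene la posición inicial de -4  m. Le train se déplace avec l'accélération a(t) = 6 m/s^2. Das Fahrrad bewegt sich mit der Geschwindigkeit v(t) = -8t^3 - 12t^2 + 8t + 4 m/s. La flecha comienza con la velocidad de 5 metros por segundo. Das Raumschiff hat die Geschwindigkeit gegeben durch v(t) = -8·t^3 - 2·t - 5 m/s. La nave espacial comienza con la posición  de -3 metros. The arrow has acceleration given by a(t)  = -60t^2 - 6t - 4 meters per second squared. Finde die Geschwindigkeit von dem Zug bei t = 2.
Ausgehend von der Beschleunigung a(t) = 6, nehmen wir 1 Integral. Mit ∫a(t)dt und Anwendung von v(0) = 3, finden wir v(t) = 6·t + 3. Mit v(t) = 6·t + 3 und Einsetzen von t = 2, finden wir v = 15.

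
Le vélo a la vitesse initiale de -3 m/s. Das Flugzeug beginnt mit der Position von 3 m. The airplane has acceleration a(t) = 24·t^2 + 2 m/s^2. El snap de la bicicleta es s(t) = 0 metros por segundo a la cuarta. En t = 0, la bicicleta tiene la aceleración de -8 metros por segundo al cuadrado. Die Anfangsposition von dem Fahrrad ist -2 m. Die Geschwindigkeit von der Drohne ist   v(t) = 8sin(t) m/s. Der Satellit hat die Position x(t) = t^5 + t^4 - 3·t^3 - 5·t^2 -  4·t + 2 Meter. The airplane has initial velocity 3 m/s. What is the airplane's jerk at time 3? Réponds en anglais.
Starting from acceleration a(t) = 24·t^2 + 2, we take 1 derivative. Differentiating acceleration, we get jerk: j(t) = 48·t. We have jerk j(t) = 48·t. Substituting t = 3: j(3) = 144.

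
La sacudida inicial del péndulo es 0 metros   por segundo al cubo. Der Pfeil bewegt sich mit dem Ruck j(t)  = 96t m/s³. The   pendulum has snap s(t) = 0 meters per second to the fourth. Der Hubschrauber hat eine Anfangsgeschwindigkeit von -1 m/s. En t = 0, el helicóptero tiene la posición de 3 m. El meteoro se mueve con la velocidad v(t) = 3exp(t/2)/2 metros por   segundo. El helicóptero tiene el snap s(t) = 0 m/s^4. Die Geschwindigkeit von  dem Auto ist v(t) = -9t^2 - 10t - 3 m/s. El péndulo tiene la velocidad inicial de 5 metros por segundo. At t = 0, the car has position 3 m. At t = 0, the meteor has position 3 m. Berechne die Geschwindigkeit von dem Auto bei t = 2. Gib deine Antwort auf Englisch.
Using v(t) = -9·t^2 - 10·t - 3 and substituting t = 2, we find v = -59.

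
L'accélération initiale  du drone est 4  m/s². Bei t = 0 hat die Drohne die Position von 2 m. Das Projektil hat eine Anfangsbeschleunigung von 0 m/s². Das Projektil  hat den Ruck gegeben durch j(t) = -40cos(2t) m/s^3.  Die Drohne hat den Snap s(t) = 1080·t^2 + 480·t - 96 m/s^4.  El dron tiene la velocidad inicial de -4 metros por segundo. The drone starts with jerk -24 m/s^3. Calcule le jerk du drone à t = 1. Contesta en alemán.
Ausgehend von dem Snap s(t) = 1080·t^2 + 480·t - 96, nehmen wir 1 Integral. Mit ∫s(t)dt und Anwendung von j(0) = -24, finden wir j(t) = 360·t^3 + 240·t^2 - 96·t - 24. Aus der Gleichung für den Ruck j(t) = 360·t^3 + 240·t^2 - 96·t - 24, setzen wir t = 1 ein und erhalten j = 480.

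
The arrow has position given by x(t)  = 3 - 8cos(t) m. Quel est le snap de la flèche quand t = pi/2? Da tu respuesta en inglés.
To solve this, we need to take 4 derivatives of our position equation x(t) = 3 - 8·cos(t). Differentiating position, we get velocity: v(t) = 8·sin(t). Taking d/dt of v(t), we find a(t) = 8·cos(t). Taking d/dt of a(t), we find j(t) = -8·sin(t). Differentiating jerk, we get snap: s(t) = -8·cos(t). We have snap s(t) = -8·cos(t). Substituting t = pi/2: s(pi/2) = 0.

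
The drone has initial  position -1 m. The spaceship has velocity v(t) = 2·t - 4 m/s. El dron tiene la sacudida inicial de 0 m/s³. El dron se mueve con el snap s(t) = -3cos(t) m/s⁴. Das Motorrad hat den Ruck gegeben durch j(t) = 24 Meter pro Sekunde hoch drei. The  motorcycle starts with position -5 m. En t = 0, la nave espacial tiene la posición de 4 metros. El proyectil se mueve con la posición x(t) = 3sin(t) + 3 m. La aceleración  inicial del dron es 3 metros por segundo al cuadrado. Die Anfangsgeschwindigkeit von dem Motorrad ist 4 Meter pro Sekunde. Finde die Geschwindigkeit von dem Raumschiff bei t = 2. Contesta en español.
Tenemos la velocidad v(t) = 2·t - 4. Sustituyendo t = 2: v(2) = 0.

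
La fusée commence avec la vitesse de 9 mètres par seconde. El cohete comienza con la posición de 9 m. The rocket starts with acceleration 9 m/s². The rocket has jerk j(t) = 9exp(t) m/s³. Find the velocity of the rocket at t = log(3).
We must find the integral of our jerk equation j(t) = 9·exp(t) 2 times. Finding the antiderivative of j(t) and using a(0) = 9: a(t) = 9·exp(t). Finding the antiderivative of a(t) and using v(0) = 9: v(t) = 9·exp(t). From the given velocity equation v(t) = 9·exp(t), we substitute t = log(3) to get v = 27.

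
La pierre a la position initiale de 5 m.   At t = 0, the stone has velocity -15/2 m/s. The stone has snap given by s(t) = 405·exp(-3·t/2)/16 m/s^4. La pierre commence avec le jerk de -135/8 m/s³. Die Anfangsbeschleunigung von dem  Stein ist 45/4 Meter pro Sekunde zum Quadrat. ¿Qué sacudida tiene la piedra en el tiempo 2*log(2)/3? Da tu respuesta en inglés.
We need to integrate our snap equation s(t) = 405·exp(-3·t/2)/16 1 time. The integral of snap is jerk. Using j(0) = -135/8, we get j(t) = -135·exp(-3·t/2)/8. We have jerk j(t) = -135·exp(-3·t/2)/8. Substituting t = 2*log(2)/3: j(2*log(2)/3) = -135/16.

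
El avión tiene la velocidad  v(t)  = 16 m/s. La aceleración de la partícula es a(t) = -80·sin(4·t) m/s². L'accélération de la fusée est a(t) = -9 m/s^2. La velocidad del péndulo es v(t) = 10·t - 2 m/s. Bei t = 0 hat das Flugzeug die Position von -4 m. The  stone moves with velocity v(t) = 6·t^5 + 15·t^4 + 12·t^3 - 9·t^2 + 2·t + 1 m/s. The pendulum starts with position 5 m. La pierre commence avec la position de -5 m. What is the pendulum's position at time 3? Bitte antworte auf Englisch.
To solve this, we need to take 1 antiderivative of our velocity equation v(t) = 10·t - 2. Taking ∫v(t)dt and applying x(0) = 5, we find x(t) = 5·t^2 - 2·t + 5. We have position x(t) = 5·t^2 - 2·t + 5. Substituting t = 3: x(3) = 44.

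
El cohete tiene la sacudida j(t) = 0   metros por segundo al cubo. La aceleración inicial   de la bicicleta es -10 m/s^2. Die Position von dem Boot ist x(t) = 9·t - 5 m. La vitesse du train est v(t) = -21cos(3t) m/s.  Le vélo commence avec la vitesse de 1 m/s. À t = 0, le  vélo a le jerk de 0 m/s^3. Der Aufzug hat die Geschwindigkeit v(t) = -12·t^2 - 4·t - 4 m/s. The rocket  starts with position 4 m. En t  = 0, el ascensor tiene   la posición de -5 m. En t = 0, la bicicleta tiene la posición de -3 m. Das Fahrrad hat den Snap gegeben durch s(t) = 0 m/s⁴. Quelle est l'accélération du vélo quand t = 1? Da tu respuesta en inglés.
We need to integrate our snap equation s(t) = 0 2 times. Integrating snap and using the initial condition j(0) = 0, we get j(t) = 0. Taking ∫j(t)dt and applying a(0) = -10, we find a(t) = -10. We have acceleration a(t) = -10. Substituting t = 1: a(1) = -10.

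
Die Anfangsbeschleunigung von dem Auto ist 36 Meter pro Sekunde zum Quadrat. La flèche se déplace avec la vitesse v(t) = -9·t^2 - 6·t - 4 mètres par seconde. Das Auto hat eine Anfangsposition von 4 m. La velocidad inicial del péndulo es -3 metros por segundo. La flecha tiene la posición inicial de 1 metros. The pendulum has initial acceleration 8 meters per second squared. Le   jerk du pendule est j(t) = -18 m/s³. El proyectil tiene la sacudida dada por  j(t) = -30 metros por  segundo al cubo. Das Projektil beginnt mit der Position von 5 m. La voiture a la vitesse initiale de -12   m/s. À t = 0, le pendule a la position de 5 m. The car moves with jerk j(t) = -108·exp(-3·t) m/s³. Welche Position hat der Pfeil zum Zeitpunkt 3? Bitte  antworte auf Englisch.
We need to integrate our velocity equation v(t) = -9·t^2 - 6·t - 4 1 time. The antiderivative of velocity, with x(0) = 1, gives position: x(t) = -3·t^3 - 3·t^2 - 4·t + 1. Using x(t) = -3·t^3 - 3·t^2 - 4·t + 1 and substituting t = 3, we find x = -119.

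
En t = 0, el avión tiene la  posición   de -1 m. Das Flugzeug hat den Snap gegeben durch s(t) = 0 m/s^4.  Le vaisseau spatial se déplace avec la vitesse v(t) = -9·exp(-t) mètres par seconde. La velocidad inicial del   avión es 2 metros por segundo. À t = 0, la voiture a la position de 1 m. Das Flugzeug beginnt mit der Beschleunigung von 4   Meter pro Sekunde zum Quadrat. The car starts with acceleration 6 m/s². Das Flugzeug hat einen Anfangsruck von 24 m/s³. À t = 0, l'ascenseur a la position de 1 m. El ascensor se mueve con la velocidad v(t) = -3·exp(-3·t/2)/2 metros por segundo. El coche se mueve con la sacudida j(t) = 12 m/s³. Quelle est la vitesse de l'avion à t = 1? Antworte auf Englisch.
To solve this, we need to take 3 antiderivatives of our snap equation s(t) = 0. Finding the antiderivative of s(t) and using j(0) = 24: j(t) = 24. Taking ∫j(t)dt and applying a(0) = 4, we find a(t) = 24·t + 4. Finding the integral of a(t) and using v(0) = 2: v(t) = 12·t^2 + 4·t + 2. From the given velocity equation v(t) = 12·t^2 + 4·t + 2, we substitute t = 1 to get v = 18.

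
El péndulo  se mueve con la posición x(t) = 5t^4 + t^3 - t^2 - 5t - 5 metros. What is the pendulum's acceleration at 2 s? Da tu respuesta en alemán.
Wir müssen unsere Gleichung für die Position x(t) = 5·t^4 + t^3 - t^2 - 5·t - 5 2-mal ableiten. Durch Ableiten von der Position erhalten wir die Geschwindigkeit: v(t) = 20·t^3 + 3·t^2 - 2·t - 5. Die Ableitung von der Geschwindigkeit ergibt die Beschleunigung: a(t) = 60·t^2 + 6·t - 2. Wir haben die Beschleunigung a(t) = 60·t^2 + 6·t - 2. Durch Einsetzen von t = 2: a(2) = 250.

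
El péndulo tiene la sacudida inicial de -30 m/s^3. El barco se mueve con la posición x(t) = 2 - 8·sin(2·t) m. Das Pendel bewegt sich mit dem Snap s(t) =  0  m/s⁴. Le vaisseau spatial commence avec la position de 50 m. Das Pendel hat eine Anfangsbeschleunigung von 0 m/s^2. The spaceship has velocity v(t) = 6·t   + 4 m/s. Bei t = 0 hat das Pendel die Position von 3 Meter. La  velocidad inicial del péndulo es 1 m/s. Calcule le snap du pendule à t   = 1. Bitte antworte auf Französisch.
En utilisant s(t) = 0 et en substituant t = 1, nous trouvons s = 0.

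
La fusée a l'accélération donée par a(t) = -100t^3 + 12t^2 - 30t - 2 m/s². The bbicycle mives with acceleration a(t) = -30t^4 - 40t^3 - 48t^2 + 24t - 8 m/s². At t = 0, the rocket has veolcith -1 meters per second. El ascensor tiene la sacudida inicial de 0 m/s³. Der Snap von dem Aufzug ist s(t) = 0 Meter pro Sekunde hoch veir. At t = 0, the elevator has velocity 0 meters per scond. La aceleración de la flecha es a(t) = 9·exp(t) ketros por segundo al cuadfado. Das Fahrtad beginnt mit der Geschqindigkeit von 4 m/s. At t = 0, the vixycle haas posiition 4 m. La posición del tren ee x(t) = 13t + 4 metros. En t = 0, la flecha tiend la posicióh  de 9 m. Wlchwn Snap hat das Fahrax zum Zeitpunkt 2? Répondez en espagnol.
Partiendo de la aceleración a(t) = -30·t^4 - 40·t^3 - 48·t^2 + 24·t - 8, tomamos 2 derivadas. La derivada de la aceleración da la sacudida: j(t) = -120·t^3 - 120·t^2 - 96·t + 24. La derivada de la sacudida da el snap: s(t) = -360·t^2 - 240·t - 96. Tenemos el snap s(t) = -360·t^2 - 240·t - 96. Sustituyendo t = 2: s(2) = -2016.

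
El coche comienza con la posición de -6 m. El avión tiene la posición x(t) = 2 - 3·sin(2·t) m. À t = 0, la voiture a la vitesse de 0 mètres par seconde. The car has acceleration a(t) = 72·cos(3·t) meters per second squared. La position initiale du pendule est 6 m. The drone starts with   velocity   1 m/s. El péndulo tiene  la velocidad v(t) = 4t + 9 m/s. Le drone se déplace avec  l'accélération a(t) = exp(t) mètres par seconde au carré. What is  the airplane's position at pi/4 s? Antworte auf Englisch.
Using x(t) = 2 - 3·sin(2·t) and substituting t = pi/4, we find x = -1.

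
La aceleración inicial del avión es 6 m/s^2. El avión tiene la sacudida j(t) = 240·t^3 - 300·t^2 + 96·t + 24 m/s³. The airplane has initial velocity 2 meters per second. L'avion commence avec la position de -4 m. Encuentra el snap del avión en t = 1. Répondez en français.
En partant du jerk j(t) = 240·t^3 - 300·t^2 + 96·t + 24, nous prenons 1 dérivée. En prenant d/dt de j(t), nous trouvons s(t) = 720·t^2 - 600·t + 96. En utilisant s(t) = 720·t^2 - 600·t + 96 et en substituant t = 1, nous trouvons s = 216.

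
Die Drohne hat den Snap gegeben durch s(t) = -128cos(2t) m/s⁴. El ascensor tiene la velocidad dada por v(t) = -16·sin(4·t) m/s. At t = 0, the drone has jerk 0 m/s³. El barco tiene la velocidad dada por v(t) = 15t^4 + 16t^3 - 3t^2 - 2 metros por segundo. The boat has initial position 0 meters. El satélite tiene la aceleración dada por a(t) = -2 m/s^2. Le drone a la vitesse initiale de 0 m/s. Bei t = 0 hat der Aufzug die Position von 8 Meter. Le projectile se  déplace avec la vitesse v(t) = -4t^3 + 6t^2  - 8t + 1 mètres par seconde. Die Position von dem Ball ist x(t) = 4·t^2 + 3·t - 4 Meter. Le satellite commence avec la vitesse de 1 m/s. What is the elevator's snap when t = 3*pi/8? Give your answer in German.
Um dies zu lösen, müssen wir 3 Ableitungen unserer Gleichung für die Geschwindigkeit v(t) = -16·sin(4·t) nehmen. Durch Ableiten von der Geschwindigkeit erhalten wir die Beschleunigung: a(t) = -64·cos(4·t). Mit d/dt von a(t) finden wir j(t) = 256·sin(4·t). Die Ableitung von dem Ruck ergibt den Snap: s(t) = 1024·cos(4·t). Aus der Gleichung für den Snap s(t) = 1024·cos(4·t), setzen wir t = 3*pi/8 ein und erhalten s = 0.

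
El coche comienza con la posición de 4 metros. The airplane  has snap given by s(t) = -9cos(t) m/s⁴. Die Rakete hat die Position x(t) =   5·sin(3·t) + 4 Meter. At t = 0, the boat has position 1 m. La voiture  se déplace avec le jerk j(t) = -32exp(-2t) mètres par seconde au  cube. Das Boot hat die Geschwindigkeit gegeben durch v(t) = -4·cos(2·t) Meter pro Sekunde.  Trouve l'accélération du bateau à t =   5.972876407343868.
Nous devons dériver notre équation de la vitesse v(t) = -4·cos(2·t) 1 fois. La dérivée de la vitesse donne l'accélération: a(t) = 8·sin(2·t). De l'équation de l'accélération a(t) = 8·sin(2·t), nous substituons t = 5.972876407343868 pour obtenir a = -4.65230290771780.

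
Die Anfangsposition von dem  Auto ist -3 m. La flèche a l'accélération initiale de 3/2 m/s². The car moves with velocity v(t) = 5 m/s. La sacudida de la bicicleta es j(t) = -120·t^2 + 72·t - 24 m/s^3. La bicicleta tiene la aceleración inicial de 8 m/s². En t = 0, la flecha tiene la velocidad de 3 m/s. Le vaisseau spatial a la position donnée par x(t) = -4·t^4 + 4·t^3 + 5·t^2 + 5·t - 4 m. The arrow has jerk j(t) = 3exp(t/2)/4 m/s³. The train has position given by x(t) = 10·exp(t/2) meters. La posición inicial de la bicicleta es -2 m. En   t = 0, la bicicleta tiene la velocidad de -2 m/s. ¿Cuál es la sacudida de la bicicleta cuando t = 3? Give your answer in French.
En utilisant j(t) = -120·t^2 + 72·t - 24 et en substituant t = 3, nous trouvons j = -888.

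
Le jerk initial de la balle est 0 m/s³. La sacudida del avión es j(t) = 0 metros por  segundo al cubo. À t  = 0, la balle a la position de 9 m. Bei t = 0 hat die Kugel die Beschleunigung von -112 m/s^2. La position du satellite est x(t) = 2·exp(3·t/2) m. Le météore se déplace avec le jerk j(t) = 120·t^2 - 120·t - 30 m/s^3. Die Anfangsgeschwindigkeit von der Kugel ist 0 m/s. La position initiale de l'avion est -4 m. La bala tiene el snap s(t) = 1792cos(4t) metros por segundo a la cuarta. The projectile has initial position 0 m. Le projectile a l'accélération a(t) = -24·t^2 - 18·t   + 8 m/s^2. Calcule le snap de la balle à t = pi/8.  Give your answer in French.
De l'équation du snap s(t) = 1792·cos(4·t), nous substituons t = pi/8 pour obtenir s = 0.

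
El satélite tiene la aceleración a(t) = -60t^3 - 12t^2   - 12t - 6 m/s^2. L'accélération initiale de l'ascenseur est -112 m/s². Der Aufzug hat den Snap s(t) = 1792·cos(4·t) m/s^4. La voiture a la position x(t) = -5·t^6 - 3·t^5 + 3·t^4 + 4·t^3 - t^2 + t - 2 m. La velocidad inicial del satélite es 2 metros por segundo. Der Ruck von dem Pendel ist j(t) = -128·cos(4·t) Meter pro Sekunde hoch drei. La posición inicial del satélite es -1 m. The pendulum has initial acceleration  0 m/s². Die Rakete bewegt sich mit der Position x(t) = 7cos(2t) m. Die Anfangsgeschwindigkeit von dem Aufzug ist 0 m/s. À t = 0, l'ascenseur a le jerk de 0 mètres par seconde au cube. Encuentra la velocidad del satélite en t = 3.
Para resolver esto, necesitamos tomar 1 antiderivada de nuestra ecuación de la aceleración a(t) = -60·t^3 - 12·t^2 - 12·t - 6. Integrando la aceleración y usando la condición inicial v(0) = 2, obtenemos v(t) = -15·t^4 - 4·t^3 - 6·t^2 - 6·t + 2. Tenemos la velocidad v(t) = -15·t^4 - 4·t^3 - 6·t^2 - 6·t + 2. Sustituyendo t = 3: v(3) = -1393.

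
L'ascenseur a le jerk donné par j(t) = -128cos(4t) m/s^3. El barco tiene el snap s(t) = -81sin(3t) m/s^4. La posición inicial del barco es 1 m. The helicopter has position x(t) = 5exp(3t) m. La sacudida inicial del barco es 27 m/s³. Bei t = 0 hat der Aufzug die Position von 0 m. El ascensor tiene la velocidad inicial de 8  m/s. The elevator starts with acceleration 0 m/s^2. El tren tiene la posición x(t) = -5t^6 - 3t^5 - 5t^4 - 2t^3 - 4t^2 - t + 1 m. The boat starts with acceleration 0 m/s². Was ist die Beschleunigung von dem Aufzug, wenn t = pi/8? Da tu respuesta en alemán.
Ausgehend von dem Ruck j(t) = -128·cos(4·t), nehmen wir 1 Integral. Mit ∫j(t)dt und Anwendung von a(0) = 0, finden wir a(t) = -32·sin(4·t). Wir haben die Beschleunigung a(t) = -32·sin(4·t). Durch Einsetzen von t = pi/8: a(pi/8) = -32.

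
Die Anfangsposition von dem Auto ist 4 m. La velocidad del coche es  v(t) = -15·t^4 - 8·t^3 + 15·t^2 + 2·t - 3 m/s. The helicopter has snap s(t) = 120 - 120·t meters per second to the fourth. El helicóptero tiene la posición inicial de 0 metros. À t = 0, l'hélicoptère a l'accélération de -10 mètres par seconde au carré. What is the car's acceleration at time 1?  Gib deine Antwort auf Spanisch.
Para resolver esto, necesitamos tomar 1 derivada de nuestra ecuación de la velocidad v(t) = -15·t^4 - 8·t^3 + 15·t^2 + 2·t - 3. Derivando la velocidad, obtenemos la aceleración: a(t) = -60·t^3 - 24·t^2 + 30·t + 2. Usando a(t) = -60·t^3 - 24·t^2 + 30·t + 2 y sustituyendo t = 1, encontramos a = -52.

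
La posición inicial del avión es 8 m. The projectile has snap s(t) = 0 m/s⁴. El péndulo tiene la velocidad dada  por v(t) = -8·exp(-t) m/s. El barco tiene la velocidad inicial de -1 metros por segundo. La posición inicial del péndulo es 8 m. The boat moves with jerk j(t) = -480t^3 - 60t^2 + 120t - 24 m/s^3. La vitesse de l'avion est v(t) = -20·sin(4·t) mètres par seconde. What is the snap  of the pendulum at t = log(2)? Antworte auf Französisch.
En partant de la vitesse v(t) = -8·exp(-t), nous prenons 3 dérivées. En prenant d/dt de v(t), nous trouvons a(t) = 8·exp(-t). La dérivée de l'accélération donne le jerk: j(t) = -8·exp(-t). La dérivée du jerk donne le snap: s(t) = 8·exp(-t). De l'équation du snap s(t) = 8·exp(-t), nous substituons t = log(2) pour obtenir s = 4.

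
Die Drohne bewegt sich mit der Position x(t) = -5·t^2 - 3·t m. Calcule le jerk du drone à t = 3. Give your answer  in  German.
Ausgehend von der Position x(t) = -5·t^2 - 3·t, nehmen wir 3 Ableitungen. Durch Ableiten von der Position erhalten wir die Geschwindigkeit: v(t) = -10·t - 3. Mit d/dt von v(t) finden wir a(t) = -10. Mit d/dt von a(t) finden wir j(t) = 0. Mit j(t) = 0 und Einsetzen von t = 3, finden wir j = 0.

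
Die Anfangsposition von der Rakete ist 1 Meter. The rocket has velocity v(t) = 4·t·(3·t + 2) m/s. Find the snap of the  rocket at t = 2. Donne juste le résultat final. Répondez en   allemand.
Der Snap bei t = 2 ist s = 0.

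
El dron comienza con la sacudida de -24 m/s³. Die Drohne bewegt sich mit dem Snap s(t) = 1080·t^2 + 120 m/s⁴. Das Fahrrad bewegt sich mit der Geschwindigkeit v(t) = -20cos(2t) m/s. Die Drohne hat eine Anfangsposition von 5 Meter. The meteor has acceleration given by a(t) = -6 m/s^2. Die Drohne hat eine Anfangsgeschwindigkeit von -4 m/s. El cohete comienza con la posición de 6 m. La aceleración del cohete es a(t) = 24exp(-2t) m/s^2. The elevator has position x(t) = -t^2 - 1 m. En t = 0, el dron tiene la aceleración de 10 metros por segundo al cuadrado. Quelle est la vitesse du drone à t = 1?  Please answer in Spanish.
Para resolver esto, necesitamos tomar 3 integrales de nuestra ecuación del snap s(t) = 1080·t^2 + 120. Tomando ∫s(t)dt y aplicando j(0) = -24, encontramos j(t) = 360·t^3 + 120·t - 24. La antiderivada de la sacudida, con a(0) = 10, da la aceleración: a(t) = 90·t^4 + 60·t^2 - 24·t + 10. Integrando la aceleración y usando la condición inicial v(0) = -4, obtenemos v(t) = 18·t^5 + 20·t^3 - 12·t^2 + 10·t - 4. Usando v(t) = 18·t^5 + 20·t^3 - 12·t^2 + 10·t - 4 y sustituyendo t = 1, encontramos v = 32.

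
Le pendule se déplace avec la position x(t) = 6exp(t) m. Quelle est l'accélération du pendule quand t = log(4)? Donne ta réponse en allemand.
Ausgehend von der Position x(t) = 6·exp(t), nehmen wir 2 Ableitungen. Mit d/dt von x(t) finden wir v(t) = 6·exp(t). Die Ableitung von der Geschwindigkeit ergibt die Beschleunigung: a(t) = 6·exp(t). Aus der Gleichung für die Beschleunigung a(t) = 6·exp(t), setzen wir t = log(4) ein und erhalten a = 24.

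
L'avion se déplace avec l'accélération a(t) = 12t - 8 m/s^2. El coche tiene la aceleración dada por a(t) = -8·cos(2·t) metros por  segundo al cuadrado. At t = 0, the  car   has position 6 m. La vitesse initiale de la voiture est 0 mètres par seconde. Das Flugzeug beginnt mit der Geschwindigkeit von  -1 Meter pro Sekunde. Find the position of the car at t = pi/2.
We must find the integral of our acceleration equation a(t) = -8·cos(2·t) 2 times. The integral of acceleration is velocity. Using v(0) = 0, we get v(t) = -4·sin(2·t). The integral of velocity, with x(0) = 6, gives position: x(t) = 2·cos(2·t) + 4. We have position x(t) = 2·cos(2·t) + 4. Substituting t = pi/2: x(pi/2) = 2.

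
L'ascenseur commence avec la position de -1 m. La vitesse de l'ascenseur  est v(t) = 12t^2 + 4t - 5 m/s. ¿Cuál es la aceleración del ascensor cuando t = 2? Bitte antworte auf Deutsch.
Um dies zu lösen, müssen wir 1 Ableitung unserer Gleichung für die Geschwindigkeit v(t) = 12·t^2 + 4·t - 5 nehmen. Mit d/dt von v(t) finden wir a(t) = 24·t + 4. Wir haben die Beschleunigung a(t) = 24·t + 4. Durch Einsetzen von t = 2: a(2) = 52.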